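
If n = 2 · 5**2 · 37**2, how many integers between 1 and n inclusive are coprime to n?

φ(68450) = 68450 · (1 − 1/2) · (1 − 1/5) · (1 − 1/37)
       = 68450 · 144/370 = 26640.

26640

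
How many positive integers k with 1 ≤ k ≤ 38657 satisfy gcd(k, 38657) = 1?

First factor: 38657 = 29 × 31 × 43.
φ(38657) = 38657 · (1 − 1/29) · (1 − 1/31) · (1 − 1/43)
       = 38657 · 35280/38657 = 35280.

35280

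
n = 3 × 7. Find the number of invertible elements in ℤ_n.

12

φ(3) = 3 − 1 = 2.
φ(7) = 7 − 1 = 6.
Since φ is multiplicative, φ(21) = 2 · 6 = 12.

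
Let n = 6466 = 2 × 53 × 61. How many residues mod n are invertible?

φ(2) = 2 − 1 = 1.
φ(53) = 53 − 1 = 52.
φ(61) = 61 − 1 = 60.
Multiply: 1 · 52 · 60 = 3120.

3120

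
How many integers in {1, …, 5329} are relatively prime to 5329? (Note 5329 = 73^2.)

5256

φ(5329) = 5329 · (1 − 1/73)
       = 5329 · 72/73 = 5256.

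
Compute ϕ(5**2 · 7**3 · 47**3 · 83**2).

4066519117920

φ(6133154248025) = 6133154248025 · (1 − 1/5) · (1 − 1/7) · (1 − 1/47) · (1 − 1/83)
       = 6133154248025 · 90528/136535 = 4066519117920.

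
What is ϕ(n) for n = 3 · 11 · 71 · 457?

638400

φ(3) = 3 − 1 = 2.
φ(11) = 11 − 1 = 10.
φ(71) = 71 − 1 = 70.
φ(457) = 457 − 1 = 456.
φ(1070751) = 2 × 10 × 70 × 456 = 638400.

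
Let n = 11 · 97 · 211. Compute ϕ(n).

201600

φ(225137) = 225137 · (1 − 1/11) · (1 − 1/97) · (1 − 1/211)
       = 225137 · 201600/225137 = 201600.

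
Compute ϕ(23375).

16000

23375 = 5**3 · 11 · 17.
φ(5^3) = 5^2·(5−1) = 25·4 = 100.
φ(11) = 11 − 1 = 10.
φ(17) = 17 − 1 = 16.
Multiply: 100 · 10 · 16 = 16000.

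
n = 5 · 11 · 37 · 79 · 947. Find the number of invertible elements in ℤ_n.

φ(152244455) = 152244455 · (1 − 1/5) · (1 − 1/11) · (1 − 1/37) · (1 − 1/79) · (1 − 1/947)
       = 152244455 · 106254720/152244455 = 106254720.

106254720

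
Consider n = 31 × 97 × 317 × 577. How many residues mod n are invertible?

524206080

φ(550007363) = 550007363 · (1 − 1/31) · (1 − 1/97) · (1 − 1/317) · (1 − 1/577)
       = 550007363 · 524206080/550007363 = 524206080.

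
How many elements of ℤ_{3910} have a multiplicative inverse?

1408

Factor 3910: 3910 = 2 × 5 × 17 × 23.
φ(2) = 2 − 1 = 1.
φ(5) = 5 − 1 = 4.
φ(17) = 17 − 1 = 16.
φ(23) = 23 − 1 = 22.
Multiply: 1 · 4 · 16 · 22 = 1408.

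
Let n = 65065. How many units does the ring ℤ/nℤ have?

37440

Factor 65065: 65065 = 5 × 7 × 11 × 13^2.
φ(65065) = 65065 · (1 − 1/5) · (1 − 1/7) · (1 − 1/11) · (1 − 1/13)
       = 65065 · 2880/5005 = 37440.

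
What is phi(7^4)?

φ(2401) = 2401 · (1 − 1/7)
       = 2401 · 6/7 = 2058.

2058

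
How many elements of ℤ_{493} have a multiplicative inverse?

493 = 17 × 29.
φ(17) = 17 − 1 = 16.
φ(29) = 29 − 1 = 28.
Multiply: 16 · 28 = 448.

448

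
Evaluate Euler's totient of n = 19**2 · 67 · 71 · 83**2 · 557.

φ(6589488937921) = 6589488937921 · (1 − 1/19) · (1 − 1/67) · (1 − 1/71) · (1 − 1/83) · (1 − 1/557)
       = 6589488937921 · 3791430720/4178496473 = 5979086245440.

5979086245440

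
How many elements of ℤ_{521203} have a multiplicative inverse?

First factor: 521203 = 17 × 23 × 31 × 43.
φ(521203) = 521203 · (1 − 1/17) · (1 − 1/23) · (1 − 1/31) · (1 − 1/43)
       = 521203 · 443520/521203 = 443520.

443520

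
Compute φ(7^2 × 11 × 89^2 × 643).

φ(2745236417) = 2745236417 · (1 − 1/7) · (1 − 1/11) · (1 − 1/89) · (1 − 1/643)
       = 2745236417 · 3389760/4406479 = 2111820480.

2111820480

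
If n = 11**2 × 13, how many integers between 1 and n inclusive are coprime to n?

φ(11^2) = 11^2 − 11^1 = 121 − 11 = 110.
φ(13) = 13 − 1 = 12.
Multiply: 110 · 12 = 1320.

1320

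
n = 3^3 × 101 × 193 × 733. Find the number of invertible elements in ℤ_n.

φ(385785963) = 385785963 · (1 − 1/3) · (1 − 1/101) · (1 − 1/193) · (1 − 1/733)
       = 385785963 · 28108800/42865107 = 252979200.

252979200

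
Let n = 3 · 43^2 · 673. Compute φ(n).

2427264

φ(3) = 3 − 1 = 2.
φ(43^2) = 43^2 − 43^1 = 1849 − 43 = 1806.
φ(673) = 673 − 1 = 672.
Multiply: 2 · 1806 · 672 = 2427264.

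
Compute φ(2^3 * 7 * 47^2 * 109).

φ(2^3) = 2^2·(2−1) = 4·1 = 4.
φ(7) = 7 − 1 = 6.
φ(47^2) = 47^1·(47−1) = 47·46 = 2162.
φ(109) = 109 − 1 = 108.
Multiply: 4 · 6 · 2162 · 108 = 5603904.

5603904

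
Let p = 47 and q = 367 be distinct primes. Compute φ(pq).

16836

φ(n) = (p − 1)(q − 1) = (47−1)(367−1) = 46·366 = 16836.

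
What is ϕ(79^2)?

6162

φ(6241) = 6241 · (1 − 1/79)
       = 6241 · 78/79 = 6162.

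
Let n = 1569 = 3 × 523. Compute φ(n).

1044

φ(1569) = 1569 · (1 − 1/3) · (1 − 1/523)
       = 1569 · 1044/1569 = 1044.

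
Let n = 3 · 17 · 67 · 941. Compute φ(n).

1985280

φ(3) = 3 − 1 = 2.
φ(17) = 17 − 1 = 16.
φ(67) = 67 − 1 = 66.
φ(941) = 941 − 1 = 940.
Since φ is multiplicative, φ(3215397) = 2 · 16 · 66 · 940 = 1985280.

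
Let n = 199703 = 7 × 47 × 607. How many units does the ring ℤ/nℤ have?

φ(199703) = 199703 · (1 − 1/7) · (1 − 1/47) · (1 − 1/607)
       = 199703 · 167256/199703 = 167256.

167256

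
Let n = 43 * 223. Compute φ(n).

9324

φ(9589) = 9589 · (1 − 1/43) · (1 − 1/223)
       = 9589 · 9324/9589 = 9324.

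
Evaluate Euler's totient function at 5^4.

500

φ(625) = 625 · (1 − 1/5)
       = 625 · 4/5 = 500.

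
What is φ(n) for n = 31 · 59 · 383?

664680

φ(700507) = 700507 · (1 − 1/31) · (1 − 1/59) · (1 − 1/383)
       = 700507 · 664680/700507 = 664680.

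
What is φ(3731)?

Factor 3731: 3731 = 7 · 13 · 41.
φ(7) = 7 − 1 = 6.
φ(13) = 13 − 1 = 12.
φ(41) = 41 − 1 = 40.
Multiply: 6 · 12 · 40 = 2880.

2880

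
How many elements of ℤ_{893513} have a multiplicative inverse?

First factor: 893513 = 19 × 31 × 37 × 41.
φ(893513) = 893513 · (1 − 1/19) · (1 − 1/31) · (1 − 1/37) · (1 − 1/41)
       = 893513 · 777600/893513 = 777600.

777600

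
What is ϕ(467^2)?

217622

φ(467^2) = 467^1·(467−1) = 467·466 = 217622.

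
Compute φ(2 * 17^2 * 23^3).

3165536

φ(2) = 2 − 1 = 1.
φ(17^2) = 17^2 − 17^1 = 289 − 17 = 272.
φ(23^3) = 23^3 − 23^2 = 12167 − 529 = 11638.
Since φ is multiplicative, φ(7032526) = 1 · 272 · 11638 = 3165536.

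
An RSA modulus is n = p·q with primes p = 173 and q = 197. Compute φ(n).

33712

For distinct primes, φ(pq) = (p−1)(q−1) = 172 × 196 = 33712.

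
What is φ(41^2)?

φ(41^2) = 41^1·(41−1) = 41·40 = 1640.

1640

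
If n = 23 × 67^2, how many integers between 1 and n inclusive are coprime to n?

φ(103247) = 103247 · (1 − 1/23) · (1 − 1/67)
       = 103247 · 1452/1541 = 97284.

97284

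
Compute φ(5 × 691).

2760

φ(5) = 5 − 1 = 4.
φ(691) = 691 − 1 = 690.
Multiply: 4 · 690 = 2760.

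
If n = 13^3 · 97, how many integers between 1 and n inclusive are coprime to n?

φ(213109) = 213109 · (1 − 1/13) · (1 − 1/97)
       = 213109 · 1152/1261 = 194688.

194688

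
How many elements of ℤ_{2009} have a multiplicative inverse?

1680

Factor 2009: 2009 = 7**2 * 41.
φ(7^2) = 7^1·(7−1) = 7·6 = 42.
φ(41) = 41 − 1 = 40.
Multiply: 42 · 40 = 1680.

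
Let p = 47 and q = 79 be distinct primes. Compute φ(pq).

3588

φ(3713) = 3713 · (1 − 1/47) · (1 − 1/79)
       = 3713 · 3588/3713 = 3588.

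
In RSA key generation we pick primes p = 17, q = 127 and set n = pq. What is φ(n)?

φ(n) = (p − 1)(q − 1) = (17−1)(127−1) = 16·126 = 2016.

2016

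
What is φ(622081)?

Factor 622081: 622081 = 17 · 23 · 37 · 43.
φ(622081) = 622081 · (1 − 1/17) · (1 − 1/23) · (1 − 1/37) · (1 − 1/43)
       = 622081 · 532224/622081 = 532224.

532224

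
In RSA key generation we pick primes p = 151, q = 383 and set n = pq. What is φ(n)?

φ(57833) = 57833 · (1 − 1/151) · (1 − 1/383)
       = 57833 · 57300/57833 = 57300.

57300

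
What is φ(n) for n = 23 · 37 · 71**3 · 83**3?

157873761349920

φ(174156177270407) = 174156177270407 · (1 − 1/23) · (1 − 1/37) · (1 − 1/71) · (1 − 1/83)
       = 174156177270407 · 4546080/5014943 = 157873761349920.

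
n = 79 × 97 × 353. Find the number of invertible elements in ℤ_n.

2635776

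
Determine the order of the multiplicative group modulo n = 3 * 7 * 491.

5880

φ(10311) = 10311 · (1 − 1/3) · (1 − 1/7) · (1 − 1/491)
       = 10311 · 5880/10311 = 5880.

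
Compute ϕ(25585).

16128

Factor 25585: 25585 = 5 * 7 * 17 * 43.
φ(25585) = 25585 · (1 − 1/5) · (1 − 1/7) · (1 − 1/17) · (1 − 1/43)
       = 25585 · 16128/25585 = 16128.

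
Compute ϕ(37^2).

φ(37^2) = 37^1·(37−1) = 37·36 = 1332.

1332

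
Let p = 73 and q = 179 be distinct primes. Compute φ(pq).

12816

φ(13067) = 13067 · (1 − 1/73) · (1 − 1/179)
       = 13067 · 12816/13067 = 12816.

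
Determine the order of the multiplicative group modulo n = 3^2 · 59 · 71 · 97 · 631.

1473292800

φ(3^2) = 3^2 − 3^1 = 9 − 3 = 6.
φ(59) = 59 − 1 = 58.
φ(71) = 71 − 1 = 70.
φ(97) = 97 − 1 = 96.
φ(631) = 631 − 1 = 630.
Multiply: 6 · 58 · 70 · 96 · 630 = 1473292800.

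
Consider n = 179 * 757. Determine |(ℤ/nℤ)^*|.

134568

φ(135503) = 135503 · (1 − 1/179) · (1 − 1/757)
       = 135503 · 134568/135503 = 134568.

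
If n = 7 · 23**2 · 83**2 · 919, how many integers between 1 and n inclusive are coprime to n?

φ(7) = 7 − 1 = 6.
φ(23^2) = 23^1·(23−1) = 23·22 = 506.
φ(83^2) = 83^1·(83−1) = 83·82 = 6806.
φ(919) = 919 − 1 = 918.
Multiply: 6 · 506 · 6806 · 918 = 18968648688.

18968648688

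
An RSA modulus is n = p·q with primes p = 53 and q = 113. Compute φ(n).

For distinct primes, φ(pq) = (p−1)(q−1) = 52 × 112 = 5824.

5824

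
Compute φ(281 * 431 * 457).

54902400

φ(55347727) = 55347727 · (1 − 1/281) · (1 − 1/431) · (1 − 1/457)
       = 55347727 · 54902400/55347727 = 54902400.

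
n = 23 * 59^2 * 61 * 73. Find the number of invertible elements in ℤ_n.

325226880

φ(23) = 23 − 1 = 22.
φ(59^2) = 59^1·(59−1) = 59·58 = 3422.
φ(61) = 61 − 1 = 60.
φ(73) = 73 − 1 = 72.
Since φ is multiplicative, φ(356520539) = 22 · 3422 · 60 · 72 = 325226880.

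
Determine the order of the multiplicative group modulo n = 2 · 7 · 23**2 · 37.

109296

φ(2) = 2 − 1 = 1.
φ(7) = 7 − 1 = 6.
φ(23^2) = 23^2 − 23^1 = 529 − 23 = 506.
φ(37) = 37 − 1 = 36.
Since φ is multiplicative, φ(274022) = 1 · 6 · 506 · 36 = 109296.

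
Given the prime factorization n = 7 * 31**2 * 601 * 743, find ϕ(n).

φ(7) = 7 − 1 = 6.
φ(31^2) = 31^2 − 31^1 = 961 − 31 = 930.
φ(601) = 601 − 1 = 600.
φ(743) = 743 − 1 = 742.
Multiply: 6 · 930 · 600 · 742 = 2484216000.

2484216000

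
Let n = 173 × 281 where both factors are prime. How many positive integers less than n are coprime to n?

For distinct primes, φ(pq) = (p−1)(q−1) = 172 × 280 = 48160.

48160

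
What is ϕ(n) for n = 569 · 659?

373744

φ(374971) = 374971 · (1 − 1/569) · (1 − 1/659)
       = 374971 · 373744/374971 = 373744.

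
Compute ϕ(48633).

28224

Factor 48633: 48633 = 3 * 13 * 29 * 43.
φ(3) = 3 − 1 = 2.
φ(13) = 13 − 1 = 12.
φ(29) = 29 − 1 = 28.
φ(43) = 43 − 1 = 42.
Multiply: 2 · 12 · 28 · 42 = 28224.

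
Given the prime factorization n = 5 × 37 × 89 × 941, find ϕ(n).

11911680

φ(15493565) = 15493565 · (1 − 1/5) · (1 − 1/37) · (1 − 1/89) · (1 − 1/941)
       = 15493565 · 11911680/15493565 = 11911680.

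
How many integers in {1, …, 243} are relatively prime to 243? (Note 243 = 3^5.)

φ(3^5) = 3^5 − 3^4 = 243 − 81 = 162.

162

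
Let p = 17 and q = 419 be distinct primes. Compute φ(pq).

6688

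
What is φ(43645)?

Prime factorization: 43645 = 5 × 7 × 29 × 43.
φ(5) = 5 − 1 = 4.
φ(7) = 7 − 1 = 6.
φ(29) = 29 − 1 = 28.
φ(43) = 43 − 1 = 42.
φ(43645) = 4 × 6 × 28 × 42 = 28224.

28224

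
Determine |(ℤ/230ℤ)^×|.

88

Prime factorization: 230 = 2 · 5 · 23.
φ(230) = 230 · (1 − 1/2) · (1 − 1/5) · (1 − 1/23)
       = 230 · 88/230 = 88.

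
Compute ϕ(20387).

18144

First factor: 20387 = 19 · 29 · 37.
φ(20387) = 20387 · (1 − 1/19) · (1 − 1/29) · (1 − 1/37)
       = 20387 · 18144/20387 = 18144.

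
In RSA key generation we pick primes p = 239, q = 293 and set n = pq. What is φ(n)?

φ(pq) = (p−1)(q−1) = 238 · 292 = 69496.

69496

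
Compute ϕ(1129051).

831600

Factor 1129051: 1129051 = 7 * 11^2 * 31 * 43.
φ(1129051) = 1129051 · (1 − 1/7) · (1 − 1/11) · (1 − 1/31) · (1 − 1/43)
       = 1129051 · 75600/102641 = 831600.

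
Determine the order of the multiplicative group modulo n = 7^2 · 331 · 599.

φ(9715181) = 9715181 · (1 − 1/7) · (1 − 1/331) · (1 − 1/599)
       = 9715181 · 1184040/1387883 = 8288280.

8288280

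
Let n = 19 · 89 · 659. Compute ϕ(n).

φ(1114369) = 1114369 · (1 − 1/19) · (1 − 1/89) · (1 − 1/659)
       = 1114369 · 1042272/1114369 = 1042272.

1042272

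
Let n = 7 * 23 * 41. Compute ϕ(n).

5280

φ(6601) = 6601 · (1 − 1/7) · (1 − 1/23) · (1 − 1/41)
       = 6601 · 5280/6601 = 5280.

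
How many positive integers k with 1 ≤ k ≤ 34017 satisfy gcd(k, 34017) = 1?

Factor 34017: 34017 = 3 * 17 * 23 * 29.
φ(3) = 3 − 1 = 2.
φ(17) = 17 − 1 = 16.
φ(23) = 23 − 1 = 22.
φ(29) = 29 − 1 = 28.
φ(34017) = 2 × 16 × 22 × 28 = 19712.

19712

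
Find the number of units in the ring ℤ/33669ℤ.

Factor 33669: 33669 = 3**3 · 29 · 43.
φ(3^3) = 3^2·(3−1) = 9·2 = 18.
φ(29) = 29 − 1 = 28.
φ(43) = 43 − 1 = 42.
Since φ is multiplicative, φ(33669) = 18 · 28 · 42 = 21168.

21168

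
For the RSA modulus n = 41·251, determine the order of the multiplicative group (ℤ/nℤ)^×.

10000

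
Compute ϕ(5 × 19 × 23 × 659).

1042272

φ(5) = 5 − 1 = 4.
φ(19) = 19 − 1 = 18.
φ(23) = 23 − 1 = 22.
φ(659) = 659 − 1 = 658.
Since φ is multiplicative, φ(1439915) = 4 · 18 · 22 · 658 = 1042272.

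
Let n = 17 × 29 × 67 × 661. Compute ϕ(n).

19514880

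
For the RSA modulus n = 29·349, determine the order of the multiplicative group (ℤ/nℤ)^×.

9744

φ(pq) = (p−1)(q−1) = 28 · 348 = 9744.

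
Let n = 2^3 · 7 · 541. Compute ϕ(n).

φ(2^3) = 2^2·(2−1) = 4·1 = 4.
φ(7) = 7 − 1 = 6.
φ(541) = 541 − 1 = 540.
φ(30296) = 4 × 6 × 540 = 12960.

12960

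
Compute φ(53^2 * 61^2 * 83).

φ(53^2) = 53^1·(53−1) = 53·52 = 2756.
φ(61^2) = 61^1·(61−1) = 61·60 = 3660.
φ(83) = 83 − 1 = 82.
Multiply: 2756 · 3660 · 82 = 827130720.

827130720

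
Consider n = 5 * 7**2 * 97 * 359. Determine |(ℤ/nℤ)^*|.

5773824

φ(5) = 5 − 1 = 4.
φ(7^2) = 7^1·(7−1) = 7·6 = 42.
φ(97) = 97 − 1 = 96.
φ(359) = 359 − 1 = 358.
Since φ is multiplicative, φ(8531635) = 4 · 42 · 96 · 358 = 5773824.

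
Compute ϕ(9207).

5400

Prime factorization: 9207 = 3^3 · 11 · 31.
φ(3^3) = 3^3 − 3^2 = 27 − 9 = 18.
φ(11) = 11 − 1 = 10.
φ(31) = 31 − 1 = 30.
φ(9207) = 18 × 10 × 30 = 5400.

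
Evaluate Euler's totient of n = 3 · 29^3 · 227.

φ(16608909) = 16608909 · (1 − 1/3) · (1 − 1/29) · (1 − 1/227)
       = 16608909 · 12656/19749 = 10643696.

10643696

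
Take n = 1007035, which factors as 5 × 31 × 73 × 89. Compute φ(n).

φ(5) = 5 − 1 = 4.
φ(31) = 31 − 1 = 30.
φ(73) = 73 − 1 = 72.
φ(89) = 89 − 1 = 88.
Since φ is multiplicative, φ(1007035) = 4 · 30 · 72 · 88 = 760320.

760320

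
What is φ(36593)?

First factor: 36593 = 23 * 37 * 43.
φ(23) = 23 − 1 = 22.
φ(37) = 37 − 1 = 36.
φ(43) = 43 − 1 = 42.
φ(36593) = 22 × 36 × 42 = 33264.

33264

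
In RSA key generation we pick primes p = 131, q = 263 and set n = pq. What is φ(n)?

φ(131) = 131 − 1 = 130.
φ(263) = 263 − 1 = 262.
Since φ is multiplicative, φ(34453) = 130 · 262 = 34060.

34060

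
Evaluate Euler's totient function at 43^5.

143589642

φ(147008443) = 147008443 · (1 − 1/43)
       = 147008443 · 42/43 = 143589642.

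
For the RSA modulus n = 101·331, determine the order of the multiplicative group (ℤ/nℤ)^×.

φ(n) = (p − 1)(q − 1) = (101−1)(331−1) = 100·330 = 33000.

33000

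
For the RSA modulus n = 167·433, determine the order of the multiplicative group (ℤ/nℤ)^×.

71712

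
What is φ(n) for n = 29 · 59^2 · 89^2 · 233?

174099971584

φ(186310767757) = 186310767757 · (1 − 1/29) · (1 − 1/59) · (1 − 1/89) · (1 − 1/233)
       = 186310767757 · 33155584/35481007 = 174099971584.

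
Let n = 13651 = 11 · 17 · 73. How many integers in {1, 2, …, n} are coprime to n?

11520

φ(11) = 11 − 1 = 10.
φ(17) = 17 − 1 = 16.
φ(73) = 73 − 1 = 72.
Multiply: 10 · 16 · 72 = 11520.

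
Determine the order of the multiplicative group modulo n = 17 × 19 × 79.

22464

φ(17) = 17 − 1 = 16.
φ(19) = 19 − 1 = 18.
φ(79) = 79 − 1 = 78.
Since φ is multiplicative, φ(25517) = 16 · 18 · 78 = 22464.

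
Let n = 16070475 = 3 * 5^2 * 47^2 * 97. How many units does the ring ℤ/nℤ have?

8302080

φ(3) = 3 − 1 = 2.
φ(5^2) = 5^1·(5−1) = 5·4 = 20.
φ(47^2) = 47^2 − 47^1 = 2209 − 47 = 2162.
φ(97) = 97 − 1 = 96.
φ(16070475) = 2 × 20 × 2162 × 96 = 8302080.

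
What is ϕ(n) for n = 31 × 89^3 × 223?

4642339680

φ(4873450697) = 4873450697 · (1 − 1/31) · (1 − 1/89) · (1 − 1/223)
       = 4873450697 · 586080/615257 = 4642339680.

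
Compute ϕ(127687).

Prime factorization: 127687 = 7 × 17 × 29 × 37.
φ(7) = 7 − 1 = 6.
φ(17) = 17 − 1 = 16.
φ(29) = 29 − 1 = 28.
φ(37) = 37 − 1 = 36.
Since φ is multiplicative, φ(127687) = 6 · 16 · 28 · 36 = 96768.

96768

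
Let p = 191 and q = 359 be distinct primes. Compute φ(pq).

68020

φ(68569) = 68569 · (1 − 1/191) · (1 − 1/359)
       = 68569 · 68020/68569 = 68020.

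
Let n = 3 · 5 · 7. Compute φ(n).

48

φ(3) = 3 − 1 = 2.
φ(5) = 5 − 1 = 4.
φ(7) = 7 − 1 = 6.
φ(105) = 2 × 4 × 6 = 48.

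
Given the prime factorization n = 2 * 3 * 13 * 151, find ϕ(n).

3600

φ(2) = 2 − 1 = 1.
φ(3) = 3 − 1 = 2.
φ(13) = 13 − 1 = 12.
φ(151) = 151 − 1 = 150.
Multiply: 1 · 2 · 12 · 150 = 3600.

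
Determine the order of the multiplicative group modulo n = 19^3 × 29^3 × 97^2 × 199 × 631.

φ(197642664767050871) = 197642664767050871 · (1 − 1/19) · (1 − 1/29) · (1 − 1/97) · (1 − 1/199) · (1 − 1/631)
       = 197642664767050871 · 6035420160/6711286343 = 177738880811627520.

177738880811627520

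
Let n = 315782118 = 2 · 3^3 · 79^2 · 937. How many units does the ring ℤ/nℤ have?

103817376

φ(315782118) = 315782118 · (1 − 1/2) · (1 − 1/3) · (1 − 1/79) · (1 − 1/937)
       = 315782118 · 146016/444138 = 103817376.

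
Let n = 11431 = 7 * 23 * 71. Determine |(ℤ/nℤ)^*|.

φ(7) = 7 − 1 = 6.
φ(23) = 23 − 1 = 22.
φ(71) = 71 − 1 = 70.
Multiply: 6 · 22 · 70 = 9240.

9240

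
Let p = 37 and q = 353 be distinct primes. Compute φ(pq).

φ(n) = (p − 1)(q − 1) = (37−1)(353−1) = 36·352 = 12672.

12672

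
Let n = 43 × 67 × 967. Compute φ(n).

2677752

φ(2785927) = 2785927 · (1 − 1/43) · (1 − 1/67) · (1 − 1/967)
       = 2785927 · 2677752/2785927 = 2677752.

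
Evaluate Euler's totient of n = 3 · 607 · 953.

φ(1735413) = 1735413 · (1 − 1/3) · (1 − 1/607) · (1 − 1/953)
       = 1735413 · 1153824/1735413 = 1153824.

1153824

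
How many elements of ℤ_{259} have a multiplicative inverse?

259 = 7 * 37.
φ(7) = 7 − 1 = 6.
φ(37) = 37 − 1 = 36.
φ(259) = 6 × 36 = 216.

216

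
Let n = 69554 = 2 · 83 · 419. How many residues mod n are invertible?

φ(2) = 2 − 1 = 1.
φ(83) = 83 − 1 = 82.
φ(419) = 419 − 1 = 418.
Since φ is multiplicative, φ(69554) = 1 · 82 · 418 = 34276.

34276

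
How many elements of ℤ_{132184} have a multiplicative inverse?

Prime factorization: 132184 = 2^3 × 13 × 31 × 41.
φ(132184) = 132184 · (1 − 1/2) · (1 − 1/13) · (1 − 1/31) · (1 − 1/41)
       = 132184 · 14400/33046 = 57600.

57600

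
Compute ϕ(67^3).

φ(300763) = 300763 · (1 − 1/67)
       = 300763 · 66/67 = 296274.

296274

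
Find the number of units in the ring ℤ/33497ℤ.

First factor: 33497 = 19 · 41 · 43.
φ(19) = 19 − 1 = 18.
φ(41) = 41 − 1 = 40.
φ(43) = 43 − 1 = 42.
Multiply: 18 · 40 · 42 = 30240.

30240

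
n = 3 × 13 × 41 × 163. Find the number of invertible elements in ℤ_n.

φ(3) = 3 − 1 = 2.
φ(13) = 13 − 1 = 12.
φ(41) = 41 − 1 = 40.
φ(163) = 163 − 1 = 162.
Since φ is multiplicative, φ(260637) = 2 · 12 · 40 · 162 = 155520.

155520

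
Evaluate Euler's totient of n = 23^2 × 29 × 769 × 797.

8661295104

φ(23^2) = 23^2 − 23^1 = 529 − 23 = 506.
φ(29) = 29 − 1 = 28.
φ(769) = 769 − 1 = 768.
φ(797) = 797 − 1 = 796.
φ(9402391513) = 506 × 28 × 768 × 796 = 8661295104.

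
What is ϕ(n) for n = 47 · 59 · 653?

φ(1810769) = 1810769 · (1 − 1/47) · (1 − 1/59) · (1 − 1/653)
       = 1810769 · 1739536/1810769 = 1739536.

1739536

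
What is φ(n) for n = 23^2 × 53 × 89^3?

18340726976

φ(19765215853) = 19765215853 · (1 − 1/23) · (1 − 1/53) · (1 − 1/89)
       = 19765215853 · 100672/108491 = 18340726976.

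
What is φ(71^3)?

φ(71^3) = 71^3 − 71^2 = 357911 − 5041 = 352870.

352870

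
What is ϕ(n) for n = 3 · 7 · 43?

φ(3) = 3 − 1 = 2.
φ(7) = 7 − 1 = 6.
φ(43) = 43 − 1 = 42.
Multiply: 2 · 6 · 42 = 504.

504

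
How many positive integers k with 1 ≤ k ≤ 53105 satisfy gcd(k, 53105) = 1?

36288

Prime factorization: 53105 = 5 · 13 · 19 · 43.
φ(53105) = 53105 · (1 − 1/5) · (1 − 1/13) · (1 − 1/19) · (1 − 1/43)
       = 53105 · 36288/53105 = 36288.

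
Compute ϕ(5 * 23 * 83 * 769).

φ(7340105) = 7340105 · (1 − 1/5) · (1 − 1/23) · (1 − 1/83) · (1 − 1/769)
       = 7340105 · 5541888/7340105 = 5541888.

5541888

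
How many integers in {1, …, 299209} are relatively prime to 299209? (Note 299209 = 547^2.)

298662

φ(547^2) = 547^2 − 547^1 = 299209 − 547 = 298662.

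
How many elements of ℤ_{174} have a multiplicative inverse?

First factor: 174 = 2 * 3 * 29.
φ(174) = 174 · (1 − 1/2) · (1 − 1/3) · (1 − 1/29)
       = 174 · 56/174 = 56.

56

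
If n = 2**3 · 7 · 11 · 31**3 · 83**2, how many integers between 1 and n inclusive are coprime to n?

47092075200

φ(2^3) = 2^2·(2−1) = 4·1 = 4.
φ(7) = 7 − 1 = 6.
φ(11) = 11 − 1 = 10.
φ(31^3) = 31^2·(31−1) = 961·30 = 28830.
φ(83^2) = 83^1·(83−1) = 83·82 = 6806.
Multiply: 4 · 6 · 10 · 28830 · 6806 = 47092075200.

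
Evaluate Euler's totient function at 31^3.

28830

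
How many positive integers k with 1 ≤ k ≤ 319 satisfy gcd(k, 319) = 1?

280

First factor: 319 = 11 · 29.
φ(319) = 319 · (1 − 1/11) · (1 − 1/29)
       = 319 · 280/319 = 280.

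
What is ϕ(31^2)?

930

φ(961) = 961 · (1 − 1/31)
       = 961 · 30/31 = 930.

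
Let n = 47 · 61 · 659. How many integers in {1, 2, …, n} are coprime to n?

φ(1889353) = 1889353 · (1 − 1/47) · (1 − 1/61) · (1 − 1/659)
       = 1889353 · 1816080/1889353 = 1816080.

1816080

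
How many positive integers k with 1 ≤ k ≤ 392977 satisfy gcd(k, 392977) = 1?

392977 = 13 × 19 × 37 × 43.
φ(13) = 13 − 1 = 12.
φ(19) = 19 − 1 = 18.
φ(37) = 37 − 1 = 36.
φ(43) = 43 − 1 = 42.
Multiply: 12 · 18 · 36 · 42 = 326592.

326592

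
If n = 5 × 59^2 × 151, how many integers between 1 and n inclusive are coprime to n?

2053200

φ(5) = 5 − 1 = 4.
φ(59^2) = 59^1·(59−1) = 59·58 = 3422.
φ(151) = 151 − 1 = 150.
Since φ is multiplicative, φ(2628155) = 4 · 3422 · 150 = 2053200.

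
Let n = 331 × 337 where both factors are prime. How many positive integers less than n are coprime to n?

110880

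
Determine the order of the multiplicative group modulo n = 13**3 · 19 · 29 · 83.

83813184

φ(13^3) = 13^3 − 13^2 = 2197 − 169 = 2028.
φ(19) = 19 − 1 = 18.
φ(29) = 29 − 1 = 28.
φ(83) = 83 − 1 = 82.
φ(100475401) = 2028 × 18 × 28 × 82 = 83813184.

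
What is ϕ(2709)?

1512

First factor: 2709 = 3**2 · 7 · 43.
φ(3^2) = 3^2 − 3^1 = 9 − 3 = 6.
φ(7) = 7 − 1 = 6.
φ(43) = 43 − 1 = 42.
Since φ is multiplicative, φ(2709) = 6 · 6 · 42 = 1512.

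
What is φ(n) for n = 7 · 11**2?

φ(847) = 847 · (1 − 1/7) · (1 − 1/11)
       = 847 · 60/77 = 660.

660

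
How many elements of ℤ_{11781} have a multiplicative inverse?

5760

Prime factorization: 11781 = 3^2 * 7 * 11 * 17.
φ(3^2) = 3^1·(3−1) = 3·2 = 6.
φ(7) = 7 − 1 = 6.
φ(11) = 11 − 1 = 10.
φ(17) = 17 − 1 = 16.
φ(11781) = 6 × 6 × 10 × 16 = 5760.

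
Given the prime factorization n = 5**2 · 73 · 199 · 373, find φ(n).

106064640

φ(5^2) = 5^1·(5−1) = 5·4 = 20.
φ(73) = 73 − 1 = 72.
φ(199) = 199 − 1 = 198.
φ(373) = 373 − 1 = 372.
φ(135464275) = 20 × 72 × 198 × 372 = 106064640.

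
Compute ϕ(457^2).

208392

φ(457^2) = 457^1·(457−1) = 457·456 = 208392.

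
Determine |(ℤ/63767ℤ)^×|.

Factor 63767: 63767 = 11^2 · 17 · 31.
φ(11^2) = 11^2 − 11^1 = 121 − 11 = 110.
φ(17) = 17 − 1 = 16.
φ(31) = 31 − 1 = 30.
Since φ is multiplicative, φ(63767) = 110 · 16 · 30 = 52800.

52800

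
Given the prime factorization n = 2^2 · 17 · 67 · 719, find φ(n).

φ(3275764) = 3275764 · (1 − 1/2) · (1 − 1/17) · (1 − 1/67) · (1 − 1/719)
       = 3275764 · 758208/1637882 = 1516416.

1516416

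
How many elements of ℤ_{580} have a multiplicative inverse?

First factor: 580 = 2^2 * 5 * 29.
φ(580) = 580 · (1 − 1/2) · (1 − 1/5) · (1 − 1/29)
       = 580 · 112/290 = 224.

224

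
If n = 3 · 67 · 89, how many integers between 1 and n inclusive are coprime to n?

11616

φ(17889) = 17889 · (1 − 1/3) · (1 − 1/67) · (1 − 1/89)
       = 17889 · 11616/17889 = 11616.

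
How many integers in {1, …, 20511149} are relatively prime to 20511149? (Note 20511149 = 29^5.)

φ(29^5) = 29^5 − 29^4 = 20511149 − 707281 = 19803868.

19803868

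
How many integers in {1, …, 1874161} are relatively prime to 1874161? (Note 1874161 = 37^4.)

φ(37^4) = 37^4 − 37^3 = 1874161 − 50653 = 1823508.

1823508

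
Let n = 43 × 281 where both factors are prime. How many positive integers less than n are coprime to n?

11760

φ(43) = 43 − 1 = 42.
φ(281) = 281 − 1 = 280.
Multiply: 42 · 280 = 11760.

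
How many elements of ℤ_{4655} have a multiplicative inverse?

3024

Prime factorization: 4655 = 5 × 7**2 × 19.
φ(4655) = 4655 · (1 − 1/5) · (1 − 1/7) · (1 − 1/19)
       = 4655 · 432/665 = 3024.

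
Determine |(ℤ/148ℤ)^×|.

First factor: 148 = 2**2 · 37.
φ(148) = 148 · (1 − 1/2) · (1 − 1/37)
       = 148 · 36/74 = 72.

72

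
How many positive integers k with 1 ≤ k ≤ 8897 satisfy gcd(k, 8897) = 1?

7200

First factor: 8897 = 7 × 31 × 41.
φ(8897) = 8897 · (1 − 1/7) · (1 − 1/31) · (1 − 1/41)
       = 8897 · 7200/8897 = 7200.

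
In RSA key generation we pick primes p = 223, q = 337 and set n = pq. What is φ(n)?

φ(pq) = (p−1)(q−1) = 222 · 336 = 74592.

74592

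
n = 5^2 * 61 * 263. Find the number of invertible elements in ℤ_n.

314400

φ(5^2) = 5^1·(5−1) = 5·4 = 20.
φ(61) = 61 − 1 = 60.
φ(263) = 263 − 1 = 262.
φ(401075) = 20 × 60 × 262 = 314400.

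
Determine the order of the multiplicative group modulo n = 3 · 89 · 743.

φ(198381) = 198381 · (1 − 1/3) · (1 − 1/89) · (1 − 1/743)
       = 198381 · 130592/198381 = 130592.

130592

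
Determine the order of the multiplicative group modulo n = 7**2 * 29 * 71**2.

5844720

φ(7163261) = 7163261 · (1 − 1/7) · (1 − 1/29) · (1 − 1/71)
       = 7163261 · 11760/14413 = 5844720.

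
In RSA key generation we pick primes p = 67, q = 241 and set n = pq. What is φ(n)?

15840

For distinct primes, φ(pq) = (p−1)(q−1) = 66 × 240 = 15840.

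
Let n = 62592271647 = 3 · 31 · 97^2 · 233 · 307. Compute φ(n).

φ(62592271647) = 62592271647 · (1 − 1/3) · (1 − 1/31) · (1 − 1/97) · (1 − 1/233) · (1 − 1/307)
       = 62592271647 · 408913920/645281151 = 39664650240.

39664650240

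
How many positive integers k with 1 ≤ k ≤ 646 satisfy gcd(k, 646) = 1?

288

Factor 646: 646 = 2 · 17 · 19.
φ(2) = 2 − 1 = 1.
φ(17) = 17 − 1 = 16.
φ(19) = 19 − 1 = 18.
Multiply: 1 · 16 · 18 = 288.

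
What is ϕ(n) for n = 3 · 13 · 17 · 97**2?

3575808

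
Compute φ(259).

216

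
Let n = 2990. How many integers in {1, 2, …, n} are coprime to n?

1056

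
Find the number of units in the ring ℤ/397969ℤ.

319440

Prime factorization: 397969 = 11^3 × 13 × 23.
φ(11^3) = 11^3 − 11^2 = 1331 − 121 = 1210.
φ(13) = 13 − 1 = 12.
φ(23) = 23 − 1 = 22.
Multiply: 1210 · 12 · 22 = 319440.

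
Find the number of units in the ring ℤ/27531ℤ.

14256

First factor: 27531 = 3^2 · 7 · 19 · 23.
φ(3^2) = 3^2 − 3^1 = 9 − 3 = 6.
φ(7) = 7 − 1 = 6.
φ(19) = 19 − 1 = 18.
φ(23) = 23 − 1 = 22.
Multiply: 6 · 6 · 18 · 22 = 14256.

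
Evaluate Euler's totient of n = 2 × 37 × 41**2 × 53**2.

φ(349422746) = 349422746 · (1 − 1/2) · (1 − 1/37) · (1 − 1/41) · (1 − 1/53)
       = 349422746 · 74880/160802 = 162714240.

162714240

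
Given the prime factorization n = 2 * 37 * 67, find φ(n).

2376

φ(2) = 2 − 1 = 1.
φ(37) = 37 − 1 = 36.
φ(67) = 67 − 1 = 66.
Multiply: 1 · 36 · 66 = 2376.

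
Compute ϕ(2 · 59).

φ(2) = 2 − 1 = 1.
φ(59) = 59 − 1 = 58.
φ(118) = 1 × 58 = 58.

58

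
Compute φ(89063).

74880

89063 = 13**2 × 17 × 31.
φ(89063) = 89063 · (1 − 1/13) · (1 − 1/17) · (1 − 1/31)
       = 89063 · 5760/6851 = 74880.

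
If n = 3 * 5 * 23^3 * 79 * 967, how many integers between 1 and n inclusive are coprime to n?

7015200192

φ(3) = 3 − 1 = 2.
φ(5) = 5 − 1 = 4.
φ(23^3) = 23^2·(23−1) = 529·22 = 11638.
φ(79) = 79 − 1 = 78.
φ(967) = 967 − 1 = 966.
Since φ is multiplicative, φ(13942104465) = 2 · 4 · 11638 · 78 · 966 = 7015200192.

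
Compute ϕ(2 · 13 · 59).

φ(2) = 2 − 1 = 1.
φ(13) = 13 − 1 = 12.
φ(59) = 59 − 1 = 58.
Since φ is multiplicative, φ(1534) = 1 · 12 · 58 = 696.

696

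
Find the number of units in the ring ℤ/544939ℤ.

544939 = 19 × 23 × 29 × 43.
φ(544939) = 544939 · (1 − 1/19) · (1 − 1/23) · (1 − 1/29) · (1 − 1/43)
       = 544939 · 465696/544939 = 465696.

465696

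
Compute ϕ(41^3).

φ(68921) = 68921 · (1 − 1/41)
       = 68921 · 40/41 = 67240.

67240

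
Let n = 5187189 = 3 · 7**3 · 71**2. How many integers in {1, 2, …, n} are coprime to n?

φ(5187189) = 5187189 · (1 − 1/3) · (1 − 1/7) · (1 − 1/71)
       = 5187189 · 840/1491 = 2922360.

2922360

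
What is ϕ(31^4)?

φ(923521) = 923521 · (1 − 1/31)
       = 923521 · 30/31 = 893730.

893730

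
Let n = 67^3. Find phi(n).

φ(300763) = 300763 · (1 − 1/67)
       = 300763 · 66/67 = 296274.

296274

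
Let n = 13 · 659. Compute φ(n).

φ(13) = 13 − 1 = 12.
φ(659) = 659 − 1 = 658.
Multiply: 12 · 658 = 7896.

7896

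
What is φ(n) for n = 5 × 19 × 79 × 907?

5088096

φ(6807035) = 6807035 · (1 − 1/5) · (1 − 1/19) · (1 − 1/79) · (1 − 1/907)
       = 6807035 · 5088096/6807035 = 5088096.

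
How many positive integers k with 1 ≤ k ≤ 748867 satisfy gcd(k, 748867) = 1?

Prime factorization: 748867 = 7^2 * 17 * 29 * 31.
φ(748867) = 748867 · (1 − 1/7) · (1 − 1/17) · (1 − 1/29) · (1 − 1/31)
       = 748867 · 80640/106981 = 564480.

564480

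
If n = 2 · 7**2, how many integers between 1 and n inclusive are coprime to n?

42

φ(2) = 2 − 1 = 1.
φ(7^2) = 7^2 − 7^1 = 49 − 7 = 42.
Since φ is multiplicative, φ(98) = 1 · 42 = 42.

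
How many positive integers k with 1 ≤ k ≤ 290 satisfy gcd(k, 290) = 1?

Factor 290: 290 = 2 · 5 · 29.
φ(290) = 290 · (1 − 1/2) · (1 − 1/5) · (1 − 1/29)
       = 290 · 112/290 = 112.

112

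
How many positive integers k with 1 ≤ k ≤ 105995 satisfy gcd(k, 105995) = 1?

75264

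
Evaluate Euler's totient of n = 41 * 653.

26080

φ(41) = 41 − 1 = 40.
φ(653) = 653 − 1 = 652.
Multiply: 40 · 652 = 26080.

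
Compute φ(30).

8

First factor: 30 = 2 × 3 × 5.
φ(30) = 30 · (1 − 1/2) · (1 − 1/3) · (1 − 1/5)
       = 30 · 8/30 = 8.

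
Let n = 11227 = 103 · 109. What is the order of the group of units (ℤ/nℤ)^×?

φ(103) = 103 − 1 = 102.
φ(109) = 109 − 1 = 108.
φ(11227) = 102 × 108 = 11016.

11016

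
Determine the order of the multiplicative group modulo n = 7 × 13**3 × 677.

φ(7) = 7 − 1 = 6.
φ(13^3) = 13^2·(13−1) = 169·12 = 2028.
φ(677) = 677 − 1 = 676.
Multiply: 6 · 2028 · 676 = 8225568.

8225568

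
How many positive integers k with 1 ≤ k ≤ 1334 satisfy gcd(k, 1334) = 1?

616

1334 = 2 × 23 × 29.
φ(1334) = 1334 · (1 − 1/2) · (1 − 1/23) · (1 − 1/29)
       = 1334 · 616/1334 = 616.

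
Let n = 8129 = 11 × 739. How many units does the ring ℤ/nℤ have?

φ(8129) = 8129 · (1 − 1/11) · (1 − 1/739)
       = 8129 · 7380/8129 = 7380.

7380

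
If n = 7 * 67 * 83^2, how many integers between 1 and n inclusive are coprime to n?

φ(3230941) = 3230941 · (1 − 1/7) · (1 − 1/67) · (1 − 1/83)
       = 3230941 · 32472/38927 = 2695176.

2695176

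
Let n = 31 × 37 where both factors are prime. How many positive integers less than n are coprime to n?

1080

For distinct primes, φ(pq) = (p−1)(q−1) = 30 × 36 = 1080.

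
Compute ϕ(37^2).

1332

φ(1369) = 1369 · (1 − 1/37)
       = 1369 · 36/37 = 1332.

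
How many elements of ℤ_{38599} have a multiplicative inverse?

First factor: 38599 = 11^3 * 29.
φ(38599) = 38599 · (1 − 1/11) · (1 − 1/29)
       = 38599 · 280/319 = 33880.

33880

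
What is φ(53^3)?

146068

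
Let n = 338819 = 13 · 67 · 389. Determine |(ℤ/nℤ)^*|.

φ(338819) = 338819 · (1 − 1/13) · (1 − 1/67) · (1 − 1/389)
       = 338819 · 307296/338819 = 307296.

307296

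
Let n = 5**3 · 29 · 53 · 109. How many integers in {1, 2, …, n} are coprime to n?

15724800

φ(5^3) = 5^2·(5−1) = 25·4 = 100.
φ(29) = 29 − 1 = 28.
φ(53) = 53 − 1 = 52.
φ(109) = 109 − 1 = 108.
Multiply: 100 · 28 · 52 · 108 = 15724800.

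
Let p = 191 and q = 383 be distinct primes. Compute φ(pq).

72580

φ(191) = 191 − 1 = 190.
φ(383) = 383 − 1 = 382.
φ(73153) = 190 × 382 = 72580.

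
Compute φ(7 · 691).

4140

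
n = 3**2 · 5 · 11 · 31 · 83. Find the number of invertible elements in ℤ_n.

590400

φ(3^2) = 3^1·(3−1) = 3·2 = 6.
φ(5) = 5 − 1 = 4.
φ(11) = 11 − 1 = 10.
φ(31) = 31 − 1 = 30.
φ(83) = 83 − 1 = 82.
φ(1273635) = 6 × 4 × 10 × 30 × 82 = 590400.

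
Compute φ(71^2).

4970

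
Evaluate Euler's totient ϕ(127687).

127687 = 7 · 17 · 29 · 37.
φ(7) = 7 − 1 = 6.
φ(17) = 17 − 1 = 16.
φ(29) = 29 − 1 = 28.
φ(37) = 37 − 1 = 36.
Since φ is multiplicative, φ(127687) = 6 · 16 · 28 · 36 = 96768.

96768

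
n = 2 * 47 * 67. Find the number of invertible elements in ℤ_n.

3036

φ(2) = 2 − 1 = 1.
φ(47) = 47 − 1 = 46.
φ(67) = 67 − 1 = 66.
Multiply: 1 · 46 · 66 = 3036.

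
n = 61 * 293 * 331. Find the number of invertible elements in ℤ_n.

φ(5915963) = 5915963 · (1 − 1/61) · (1 − 1/293) · (1 − 1/331)
       = 5915963 · 5781600/5915963 = 5781600.

5781600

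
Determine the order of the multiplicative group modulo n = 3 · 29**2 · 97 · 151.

φ(3) = 3 − 1 = 2.
φ(29^2) = 29^2 − 29^1 = 841 − 29 = 812.
φ(97) = 97 − 1 = 96.
φ(151) = 151 − 1 = 150.
φ(36954381) = 2 × 812 × 96 × 150 = 23385600.

23385600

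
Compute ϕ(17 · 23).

352

φ(391) = 391 · (1 − 1/17) · (1 − 1/23)
       = 391 · 352/391 = 352.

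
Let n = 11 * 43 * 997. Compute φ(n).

φ(11) = 11 − 1 = 10.
φ(43) = 43 − 1 = 42.
φ(997) = 997 − 1 = 996.
Multiply: 10 · 42 · 996 = 418320.

418320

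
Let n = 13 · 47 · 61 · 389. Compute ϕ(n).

φ(13) = 13 − 1 = 12.
φ(47) = 47 − 1 = 46.
φ(61) = 61 − 1 = 60.
φ(389) = 389 − 1 = 388.
Since φ is multiplicative, φ(14498419) = 12 · 46 · 60 · 388 = 12850560.

12850560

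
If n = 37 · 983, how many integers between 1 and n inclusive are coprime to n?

35352

φ(37) = 37 − 1 = 36.
φ(983) = 983 − 1 = 982.
Since φ is multiplicative, φ(36371) = 36 · 982 = 35352.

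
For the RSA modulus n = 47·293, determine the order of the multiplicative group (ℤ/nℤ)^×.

13432

φ(47) = 47 − 1 = 46.
φ(293) = 293 − 1 = 292.
Since φ is multiplicative, φ(13771) = 46 · 292 = 13432.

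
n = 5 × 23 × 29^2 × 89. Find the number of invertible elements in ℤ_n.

6288128

φ(5) = 5 − 1 = 4.
φ(23) = 23 − 1 = 22.
φ(29^2) = 29^1·(29−1) = 29·28 = 812.
φ(89) = 89 − 1 = 88.
Multiply: 4 · 22 · 812 · 88 = 6288128.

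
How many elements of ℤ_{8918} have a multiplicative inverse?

3528

First factor: 8918 = 2 · 7**3 · 13.
φ(8918) = 8918 · (1 − 1/2) · (1 − 1/7) · (1 − 1/13)
       = 8918 · 72/182 = 3528.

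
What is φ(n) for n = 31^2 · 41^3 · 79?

4877589600

φ(31^2) = 31^2 − 31^1 = 961 − 31 = 930.
φ(41^3) = 41^2·(41−1) = 1681·40 = 67240.
φ(79) = 79 − 1 = 78.
φ(5232413399) = 930 × 67240 × 78 = 4877589600.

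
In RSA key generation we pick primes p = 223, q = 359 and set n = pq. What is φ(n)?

79476

φ(223) = 223 − 1 = 222.
φ(359) = 359 − 1 = 358.
Since φ is multiplicative, φ(80057) = 222 · 358 = 79476.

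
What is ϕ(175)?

120

Prime factorization: 175 = 5**2 * 7.
φ(175) = 175 · (1 − 1/5) · (1 − 1/7)
       = 175 · 24/35 = 120.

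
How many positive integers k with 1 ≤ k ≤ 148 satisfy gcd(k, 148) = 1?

72

148 = 2**2 · 37.
φ(2^2) = 2^1·(2−1) = 2·1 = 2.
φ(37) = 37 − 1 = 36.
Multiply: 2 · 36 = 72.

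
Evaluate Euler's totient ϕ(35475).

35475 = 3 * 5**2 * 11 * 43.
φ(3) = 3 − 1 = 2.
φ(5^2) = 5^2 − 5^1 = 25 − 5 = 20.
φ(11) = 11 − 1 = 10.
φ(43) = 43 − 1 = 42.
Multiply: 2 · 20 · 10 · 42 = 16800.

16800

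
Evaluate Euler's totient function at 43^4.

3339294

φ(3418801) = 3418801 · (1 − 1/43)
       = 3418801 · 42/43 = 3339294.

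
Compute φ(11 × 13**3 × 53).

1054560

φ(1280851) = 1280851 · (1 − 1/11) · (1 − 1/13) · (1 − 1/53)
       = 1280851 · 6240/7579 = 1054560.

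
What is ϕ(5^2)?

φ(5^2) = 5^2 − 5^1 = 25 − 5 = 20.

20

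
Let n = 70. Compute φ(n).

24

Factor 70: 70 = 2 * 5 * 7.
φ(2) = 2 − 1 = 1.
φ(5) = 5 − 1 = 4.
φ(7) = 7 − 1 = 6.
φ(70) = 1 × 4 × 6 = 24.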